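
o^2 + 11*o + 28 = (o + 4)*(o + 7)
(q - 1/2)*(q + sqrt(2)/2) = q^2 - q/2 + sqrt(2)*q/2 - sqrt(2)/4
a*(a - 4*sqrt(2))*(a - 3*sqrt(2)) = a^3 - 7*sqrt(2)*a^2 + 24*a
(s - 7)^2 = s^2 - 14*s + 49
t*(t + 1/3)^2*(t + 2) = t^4 + 8*t^3/3 + 13*t^2/9 + 2*t/9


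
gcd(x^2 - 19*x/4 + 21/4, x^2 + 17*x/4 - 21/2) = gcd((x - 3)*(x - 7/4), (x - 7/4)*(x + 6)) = x - 7/4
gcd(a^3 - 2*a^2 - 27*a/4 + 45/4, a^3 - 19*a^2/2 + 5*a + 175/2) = a + 5/2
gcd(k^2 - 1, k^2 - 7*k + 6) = k - 1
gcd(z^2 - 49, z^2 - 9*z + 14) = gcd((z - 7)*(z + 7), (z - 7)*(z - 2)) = z - 7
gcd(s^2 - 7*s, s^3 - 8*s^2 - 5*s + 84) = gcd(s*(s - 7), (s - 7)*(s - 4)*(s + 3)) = s - 7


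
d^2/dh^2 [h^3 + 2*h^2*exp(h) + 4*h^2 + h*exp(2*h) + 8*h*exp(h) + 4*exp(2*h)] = 2*h^2*exp(h) + 4*h*exp(2*h) + 16*h*exp(h) + 6*h + 20*exp(2*h) + 20*exp(h) + 8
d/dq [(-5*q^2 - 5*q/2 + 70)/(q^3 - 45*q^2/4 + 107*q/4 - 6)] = 10*(8*q^4 + 8*q^3 - 595*q^2 + 2616*q - 2972)/(16*q^6 - 360*q^5 + 2881*q^4 - 9822*q^3 + 13609*q^2 - 5136*q + 576)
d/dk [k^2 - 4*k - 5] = 2*k - 4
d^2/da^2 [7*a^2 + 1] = 14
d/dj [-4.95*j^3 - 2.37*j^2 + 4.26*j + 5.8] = -14.85*j^2 - 4.74*j + 4.26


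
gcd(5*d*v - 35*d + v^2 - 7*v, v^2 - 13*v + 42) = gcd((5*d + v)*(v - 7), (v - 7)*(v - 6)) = v - 7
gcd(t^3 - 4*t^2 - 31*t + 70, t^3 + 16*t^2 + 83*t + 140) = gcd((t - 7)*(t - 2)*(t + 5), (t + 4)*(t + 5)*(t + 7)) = t + 5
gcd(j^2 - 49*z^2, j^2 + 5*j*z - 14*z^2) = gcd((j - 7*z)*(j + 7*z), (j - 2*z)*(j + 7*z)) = j + 7*z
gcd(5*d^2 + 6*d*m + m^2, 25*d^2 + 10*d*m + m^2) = 5*d + m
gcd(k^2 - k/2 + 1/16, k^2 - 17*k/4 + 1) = k - 1/4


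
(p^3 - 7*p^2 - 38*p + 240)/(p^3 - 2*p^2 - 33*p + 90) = (p - 8)/(p - 3)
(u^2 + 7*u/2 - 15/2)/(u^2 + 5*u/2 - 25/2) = (2*u - 3)/(2*u - 5)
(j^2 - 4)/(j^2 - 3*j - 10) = (j - 2)/(j - 5)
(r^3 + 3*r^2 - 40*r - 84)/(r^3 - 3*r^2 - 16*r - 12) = (r + 7)/(r + 1)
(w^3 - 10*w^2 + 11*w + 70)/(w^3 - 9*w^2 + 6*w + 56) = (w - 5)/(w - 4)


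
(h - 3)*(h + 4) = h^2 + h - 12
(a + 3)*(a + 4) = a^2 + 7*a + 12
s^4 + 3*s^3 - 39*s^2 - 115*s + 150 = (s - 6)*(s - 1)*(s + 5)^2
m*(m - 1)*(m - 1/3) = m^3 - 4*m^2/3 + m/3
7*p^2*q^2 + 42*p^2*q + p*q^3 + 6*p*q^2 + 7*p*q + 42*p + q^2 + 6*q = (7*p + q)*(q + 6)*(p*q + 1)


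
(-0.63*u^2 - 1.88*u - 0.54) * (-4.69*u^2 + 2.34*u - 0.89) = 2.9547*u^4 + 7.343*u^3 - 1.3059*u^2 + 0.4096*u + 0.4806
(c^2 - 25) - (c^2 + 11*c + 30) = -11*c - 55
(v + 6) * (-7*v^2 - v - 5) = -7*v^3 - 43*v^2 - 11*v - 30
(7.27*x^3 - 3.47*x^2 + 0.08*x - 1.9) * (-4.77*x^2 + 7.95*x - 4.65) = -34.6779*x^5 + 74.3484*x^4 - 61.7736*x^3 + 25.8345*x^2 - 15.477*x + 8.835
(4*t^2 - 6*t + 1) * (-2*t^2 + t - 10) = -8*t^4 + 16*t^3 - 48*t^2 + 61*t - 10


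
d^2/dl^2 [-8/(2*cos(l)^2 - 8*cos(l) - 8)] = 4*(-4*sin(l)^4 + 34*sin(l)^2 + cos(l) + 3*cos(3*l) + 10)/(sin(l)^2 + 4*cos(l) + 3)^3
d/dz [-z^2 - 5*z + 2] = -2*z - 5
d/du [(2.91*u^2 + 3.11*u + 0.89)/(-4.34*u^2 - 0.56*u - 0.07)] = (11.8678*u^2 + 7.3178*u + 0.2807)/(18.8356*u^4 + 4.8608*u^3 + 0.9212*u^2 + 0.0784*u + 0.0049)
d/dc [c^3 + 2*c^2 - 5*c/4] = 3*c^2 + 4*c - 5/4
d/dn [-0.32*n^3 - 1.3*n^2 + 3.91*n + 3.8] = -0.96*n^2 - 2.6*n + 3.91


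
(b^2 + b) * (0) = 0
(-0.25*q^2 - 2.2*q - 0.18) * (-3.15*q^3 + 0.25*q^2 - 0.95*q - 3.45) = 0.7875*q^5 + 6.8675*q^4 + 0.2545*q^3 + 2.9075*q^2 + 7.761*q + 0.621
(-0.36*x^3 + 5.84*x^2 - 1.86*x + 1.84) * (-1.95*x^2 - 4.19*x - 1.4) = 0.702*x^5 - 9.8796*x^4 - 20.3386*x^3 - 3.9706*x^2 - 5.1056*x - 2.576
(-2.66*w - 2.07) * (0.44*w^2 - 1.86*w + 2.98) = -1.1704*w^3 + 4.0368*w^2 - 4.0766*w - 6.1686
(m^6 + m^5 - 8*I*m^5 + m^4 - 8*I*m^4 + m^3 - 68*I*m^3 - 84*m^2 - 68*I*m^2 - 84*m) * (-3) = -3*m^6 - 3*m^5 + 24*I*m^5 - 3*m^4 + 24*I*m^4 - 3*m^3 + 204*I*m^3 + 252*m^2 + 204*I*m^2 + 252*m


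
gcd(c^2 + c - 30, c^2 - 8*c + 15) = c - 5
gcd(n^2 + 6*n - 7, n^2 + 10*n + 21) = n + 7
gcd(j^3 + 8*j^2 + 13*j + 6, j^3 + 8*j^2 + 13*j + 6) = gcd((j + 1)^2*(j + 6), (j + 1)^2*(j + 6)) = j^3 + 8*j^2 + 13*j + 6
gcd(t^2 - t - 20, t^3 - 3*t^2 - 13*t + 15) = t - 5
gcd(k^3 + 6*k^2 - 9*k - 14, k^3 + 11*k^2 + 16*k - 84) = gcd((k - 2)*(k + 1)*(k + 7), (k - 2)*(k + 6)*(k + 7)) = k^2 + 5*k - 14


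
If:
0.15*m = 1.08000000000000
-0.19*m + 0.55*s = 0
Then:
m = 7.20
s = 2.49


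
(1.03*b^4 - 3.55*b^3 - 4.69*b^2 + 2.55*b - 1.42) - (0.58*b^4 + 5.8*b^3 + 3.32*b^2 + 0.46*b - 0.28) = 0.45*b^4 - 9.35*b^3 - 8.01*b^2 + 2.09*b - 1.14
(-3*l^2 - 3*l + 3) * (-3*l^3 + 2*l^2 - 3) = 9*l^5 + 3*l^4 - 15*l^3 + 15*l^2 + 9*l - 9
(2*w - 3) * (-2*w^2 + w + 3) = -4*w^3 + 8*w^2 + 3*w - 9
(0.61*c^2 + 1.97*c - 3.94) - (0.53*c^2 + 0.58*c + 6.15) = 0.08*c^2 + 1.39*c - 10.09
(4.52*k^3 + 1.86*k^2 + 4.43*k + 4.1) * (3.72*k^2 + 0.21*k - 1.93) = 16.8144*k^5 + 7.8684*k^4 + 8.1466*k^3 + 12.5925*k^2 - 7.6889*k - 7.913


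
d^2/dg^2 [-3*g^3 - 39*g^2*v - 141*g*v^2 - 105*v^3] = -18*g - 78*v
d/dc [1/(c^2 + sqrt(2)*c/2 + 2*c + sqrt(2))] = 2*(-4*c - 4 - sqrt(2))/(2*c^2 + sqrt(2)*c + 4*c + 2*sqrt(2))^2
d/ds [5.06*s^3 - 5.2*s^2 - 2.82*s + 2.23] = 15.18*s^2 - 10.4*s - 2.82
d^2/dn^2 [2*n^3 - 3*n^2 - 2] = 12*n - 6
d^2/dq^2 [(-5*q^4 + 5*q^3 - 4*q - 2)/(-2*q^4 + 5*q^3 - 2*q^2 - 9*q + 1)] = 2*(30*q^9 - 60*q^8 - 384*q^7 + 685*q^6 - 552*q^5 + 1371*q^4 - 587*q^3 - 177*q^2 + 87*q + 202)/(8*q^12 - 60*q^11 + 174*q^10 - 137*q^9 - 378*q^8 + 891*q^7 - 145*q^6 - 1155*q^5 + 750*q^4 + 606*q^3 - 237*q^2 + 27*q - 1)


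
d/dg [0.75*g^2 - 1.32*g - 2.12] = 1.5*g - 1.32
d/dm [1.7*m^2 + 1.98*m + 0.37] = 3.4*m + 1.98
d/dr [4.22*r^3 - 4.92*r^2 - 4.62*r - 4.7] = 12.66*r^2 - 9.84*r - 4.62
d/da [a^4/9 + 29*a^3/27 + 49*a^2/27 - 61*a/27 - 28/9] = 4*a^3/9 + 29*a^2/9 + 98*a/27 - 61/27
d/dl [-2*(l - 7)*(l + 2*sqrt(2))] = -4*l - 4*sqrt(2) + 14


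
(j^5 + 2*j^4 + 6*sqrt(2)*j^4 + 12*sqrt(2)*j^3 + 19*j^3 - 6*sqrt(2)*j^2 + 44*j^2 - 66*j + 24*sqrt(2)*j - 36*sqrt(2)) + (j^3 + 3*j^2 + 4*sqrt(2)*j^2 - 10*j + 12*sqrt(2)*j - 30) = j^5 + 2*j^4 + 6*sqrt(2)*j^4 + 12*sqrt(2)*j^3 + 20*j^3 - 2*sqrt(2)*j^2 + 47*j^2 - 76*j + 36*sqrt(2)*j - 36*sqrt(2) - 30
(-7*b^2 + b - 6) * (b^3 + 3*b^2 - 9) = -7*b^5 - 20*b^4 - 3*b^3 + 45*b^2 - 9*b + 54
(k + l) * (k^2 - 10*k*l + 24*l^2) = k^3 - 9*k^2*l + 14*k*l^2 + 24*l^3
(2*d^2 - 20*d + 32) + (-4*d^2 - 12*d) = -2*d^2 - 32*d + 32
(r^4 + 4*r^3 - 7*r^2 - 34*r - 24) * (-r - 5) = -r^5 - 9*r^4 - 13*r^3 + 69*r^2 + 194*r + 120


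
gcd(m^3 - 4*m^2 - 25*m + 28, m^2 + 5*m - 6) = m - 1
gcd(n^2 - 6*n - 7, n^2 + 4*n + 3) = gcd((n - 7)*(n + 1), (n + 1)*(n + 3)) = n + 1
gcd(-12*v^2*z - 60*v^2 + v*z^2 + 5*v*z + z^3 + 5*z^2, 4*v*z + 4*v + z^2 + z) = 4*v + z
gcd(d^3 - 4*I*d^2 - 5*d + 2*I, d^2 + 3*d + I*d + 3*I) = 1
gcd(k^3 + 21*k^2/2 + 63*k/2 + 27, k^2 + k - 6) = k + 3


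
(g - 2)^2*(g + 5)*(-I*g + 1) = -I*g^4 + g^3 - I*g^3 + g^2 + 16*I*g^2 - 16*g - 20*I*g + 20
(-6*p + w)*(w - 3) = -6*p*w + 18*p + w^2 - 3*w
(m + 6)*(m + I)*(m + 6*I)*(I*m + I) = I*m^4 - 7*m^3 + 7*I*m^3 - 49*m^2 - 42*m - 42*I*m - 36*I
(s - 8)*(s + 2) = s^2 - 6*s - 16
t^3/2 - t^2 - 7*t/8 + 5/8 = (t/2 + 1/2)*(t - 5/2)*(t - 1/2)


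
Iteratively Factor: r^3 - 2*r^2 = (r - 2)*(r^2) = r*(r - 2)*(r)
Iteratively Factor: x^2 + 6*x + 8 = (x + 4)*(x + 2)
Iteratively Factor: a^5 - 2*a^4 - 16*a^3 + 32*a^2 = (a - 4)*(a^4 + 2*a^3 - 8*a^2) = (a - 4)*(a - 2)*(a^3 + 4*a^2) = (a - 4)*(a - 2)*(a + 4)*(a^2) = a*(a - 4)*(a - 2)*(a + 4)*(a)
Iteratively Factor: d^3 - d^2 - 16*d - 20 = (d + 2)*(d^2 - 3*d - 10) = (d - 5)*(d + 2)*(d + 2)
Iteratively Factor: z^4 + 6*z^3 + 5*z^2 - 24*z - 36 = (z + 3)*(z^3 + 3*z^2 - 4*z - 12) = (z + 3)^2*(z^2 - 4) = (z + 2)*(z + 3)^2*(z - 2)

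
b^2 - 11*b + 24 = (b - 8)*(b - 3)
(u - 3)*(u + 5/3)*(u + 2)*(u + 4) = u^4 + 14*u^3/3 - 5*u^2 - 122*u/3 - 40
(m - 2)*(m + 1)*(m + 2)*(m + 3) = m^4 + 4*m^3 - m^2 - 16*m - 12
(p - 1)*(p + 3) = p^2 + 2*p - 3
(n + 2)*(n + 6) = n^2 + 8*n + 12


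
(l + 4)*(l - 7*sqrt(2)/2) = l^2 - 7*sqrt(2)*l/2 + 4*l - 14*sqrt(2)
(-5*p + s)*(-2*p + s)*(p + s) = 10*p^3 + 3*p^2*s - 6*p*s^2 + s^3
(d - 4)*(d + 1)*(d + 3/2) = d^3 - 3*d^2/2 - 17*d/2 - 6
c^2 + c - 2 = (c - 1)*(c + 2)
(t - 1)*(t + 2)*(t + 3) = t^3 + 4*t^2 + t - 6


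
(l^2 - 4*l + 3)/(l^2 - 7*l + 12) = (l - 1)/(l - 4)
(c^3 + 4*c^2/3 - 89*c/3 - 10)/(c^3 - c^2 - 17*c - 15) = (c^2 + 19*c/3 + 2)/(c^2 + 4*c + 3)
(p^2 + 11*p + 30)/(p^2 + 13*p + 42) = (p + 5)/(p + 7)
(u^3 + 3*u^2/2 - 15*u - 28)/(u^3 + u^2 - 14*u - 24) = (u + 7/2)/(u + 3)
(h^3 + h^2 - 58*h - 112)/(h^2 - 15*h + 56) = (h^2 + 9*h + 14)/(h - 7)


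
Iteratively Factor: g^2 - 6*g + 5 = (g - 5)*(g - 1)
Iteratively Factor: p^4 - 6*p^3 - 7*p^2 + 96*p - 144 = (p - 4)*(p^3 - 2*p^2 - 15*p + 36) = (p - 4)*(p - 3)*(p^2 + p - 12) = (p - 4)*(p - 3)*(p + 4)*(p - 3)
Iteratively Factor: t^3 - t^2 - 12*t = (t + 3)*(t^2 - 4*t) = (t - 4)*(t + 3)*(t)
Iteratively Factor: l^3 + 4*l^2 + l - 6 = (l + 2)*(l^2 + 2*l - 3) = (l + 2)*(l + 3)*(l - 1)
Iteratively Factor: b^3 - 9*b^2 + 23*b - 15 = (b - 1)*(b^2 - 8*b + 15) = (b - 3)*(b - 1)*(b - 5)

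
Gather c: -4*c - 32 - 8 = -4*c - 40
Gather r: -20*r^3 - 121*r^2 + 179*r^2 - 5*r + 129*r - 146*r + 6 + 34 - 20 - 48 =-20*r^3 + 58*r^2 - 22*r - 28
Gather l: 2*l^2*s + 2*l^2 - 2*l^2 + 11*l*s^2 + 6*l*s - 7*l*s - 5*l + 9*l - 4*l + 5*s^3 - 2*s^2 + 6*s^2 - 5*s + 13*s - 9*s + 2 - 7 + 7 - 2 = 2*l^2*s + l*(11*s^2 - s) + 5*s^3 + 4*s^2 - s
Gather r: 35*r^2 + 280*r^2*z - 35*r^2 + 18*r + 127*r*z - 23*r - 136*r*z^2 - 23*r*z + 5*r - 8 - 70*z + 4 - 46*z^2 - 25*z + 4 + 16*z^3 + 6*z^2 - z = 280*r^2*z + r*(-136*z^2 + 104*z) + 16*z^3 - 40*z^2 - 96*z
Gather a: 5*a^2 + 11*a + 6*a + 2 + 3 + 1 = 5*a^2 + 17*a + 6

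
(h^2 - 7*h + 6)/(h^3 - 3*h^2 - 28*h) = (-h^2 + 7*h - 6)/(h*(-h^2 + 3*h + 28))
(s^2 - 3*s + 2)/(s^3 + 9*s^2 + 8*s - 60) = (s - 1)/(s^2 + 11*s + 30)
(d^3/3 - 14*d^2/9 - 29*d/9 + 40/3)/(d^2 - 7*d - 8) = (-3*d^3 + 14*d^2 + 29*d - 120)/(9*(-d^2 + 7*d + 8))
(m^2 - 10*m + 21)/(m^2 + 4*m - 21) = (m - 7)/(m + 7)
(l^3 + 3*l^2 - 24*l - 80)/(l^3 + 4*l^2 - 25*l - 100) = (l + 4)/(l + 5)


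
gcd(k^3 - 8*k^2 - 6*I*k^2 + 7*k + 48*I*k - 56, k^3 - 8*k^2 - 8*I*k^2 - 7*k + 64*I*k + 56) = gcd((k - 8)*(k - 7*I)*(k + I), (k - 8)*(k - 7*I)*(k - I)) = k^2 + k*(-8 - 7*I) + 56*I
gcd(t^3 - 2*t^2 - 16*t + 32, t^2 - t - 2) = t - 2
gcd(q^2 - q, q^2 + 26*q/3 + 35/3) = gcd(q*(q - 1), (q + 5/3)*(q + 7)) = 1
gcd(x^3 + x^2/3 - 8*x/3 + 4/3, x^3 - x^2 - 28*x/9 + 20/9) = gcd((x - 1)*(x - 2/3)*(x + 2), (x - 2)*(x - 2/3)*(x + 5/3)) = x - 2/3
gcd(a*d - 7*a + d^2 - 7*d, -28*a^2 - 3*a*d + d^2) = 1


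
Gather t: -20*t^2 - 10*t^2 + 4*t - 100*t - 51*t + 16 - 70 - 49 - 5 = -30*t^2 - 147*t - 108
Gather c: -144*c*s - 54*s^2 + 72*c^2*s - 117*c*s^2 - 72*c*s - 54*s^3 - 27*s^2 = 72*c^2*s + c*(-117*s^2 - 216*s) - 54*s^3 - 81*s^2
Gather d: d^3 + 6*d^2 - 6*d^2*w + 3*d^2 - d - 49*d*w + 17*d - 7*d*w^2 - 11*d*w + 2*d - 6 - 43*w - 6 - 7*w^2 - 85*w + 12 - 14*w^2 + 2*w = d^3 + d^2*(9 - 6*w) + d*(-7*w^2 - 60*w + 18) - 21*w^2 - 126*w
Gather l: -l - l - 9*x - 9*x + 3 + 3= -2*l - 18*x + 6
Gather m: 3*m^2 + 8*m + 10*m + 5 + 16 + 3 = 3*m^2 + 18*m + 24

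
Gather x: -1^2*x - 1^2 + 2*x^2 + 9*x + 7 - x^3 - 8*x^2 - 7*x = -x^3 - 6*x^2 + x + 6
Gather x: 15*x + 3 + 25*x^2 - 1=25*x^2 + 15*x + 2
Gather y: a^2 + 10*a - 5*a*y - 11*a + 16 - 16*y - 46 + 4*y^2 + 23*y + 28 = a^2 - a + 4*y^2 + y*(7 - 5*a) - 2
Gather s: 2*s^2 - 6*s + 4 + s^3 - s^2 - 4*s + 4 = s^3 + s^2 - 10*s + 8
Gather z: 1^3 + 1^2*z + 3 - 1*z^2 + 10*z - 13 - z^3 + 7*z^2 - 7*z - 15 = -z^3 + 6*z^2 + 4*z - 24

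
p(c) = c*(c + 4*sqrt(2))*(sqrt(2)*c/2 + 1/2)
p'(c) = sqrt(2)*c*(c + 4*sqrt(2))/2 + c*(sqrt(2)*c/2 + 1/2) + (c + 4*sqrt(2))*(sqrt(2)*c/2 + 1/2) = 3*sqrt(2)*c^2/2 + 9*c + 2*sqrt(2)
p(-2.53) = 10.20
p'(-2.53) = -6.36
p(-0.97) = 0.85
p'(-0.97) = -3.91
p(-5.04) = 9.53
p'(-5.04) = 11.35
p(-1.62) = 4.22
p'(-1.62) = -6.18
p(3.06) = 71.05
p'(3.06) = 50.23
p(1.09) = 9.35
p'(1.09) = 15.16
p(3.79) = 113.85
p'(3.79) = 67.41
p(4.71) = 187.03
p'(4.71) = 92.28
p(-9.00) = -176.44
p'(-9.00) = 93.66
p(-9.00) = -176.44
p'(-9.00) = 93.66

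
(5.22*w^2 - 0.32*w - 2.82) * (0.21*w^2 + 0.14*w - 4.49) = 1.0962*w^4 + 0.6636*w^3 - 24.0748*w^2 + 1.042*w + 12.6618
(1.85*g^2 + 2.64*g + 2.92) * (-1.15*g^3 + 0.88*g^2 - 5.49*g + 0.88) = -2.1275*g^5 - 1.408*g^4 - 11.1913*g^3 - 10.296*g^2 - 13.7076*g + 2.5696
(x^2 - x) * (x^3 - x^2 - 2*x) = x^5 - 2*x^4 - x^3 + 2*x^2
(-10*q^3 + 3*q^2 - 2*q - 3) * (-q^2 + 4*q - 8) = 10*q^5 - 43*q^4 + 94*q^3 - 29*q^2 + 4*q + 24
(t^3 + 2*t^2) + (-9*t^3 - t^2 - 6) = -8*t^3 + t^2 - 6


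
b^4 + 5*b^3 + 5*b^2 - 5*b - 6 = (b - 1)*(b + 1)*(b + 2)*(b + 3)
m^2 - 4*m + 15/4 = (m - 5/2)*(m - 3/2)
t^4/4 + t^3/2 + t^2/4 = t^2*(t/4 + 1/4)*(t + 1)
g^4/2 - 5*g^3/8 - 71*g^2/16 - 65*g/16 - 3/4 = (g/2 + 1/2)*(g - 4)*(g + 1/4)*(g + 3/2)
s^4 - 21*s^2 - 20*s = s*(s - 5)*(s + 1)*(s + 4)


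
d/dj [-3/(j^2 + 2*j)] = 6*(j + 1)/(j^2*(j + 2)^2)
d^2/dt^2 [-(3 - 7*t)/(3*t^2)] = 2*(7*t - 9)/(3*t^4)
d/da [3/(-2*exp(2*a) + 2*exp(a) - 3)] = (12*exp(a) - 6)*exp(a)/(2*exp(2*a) - 2*exp(a) + 3)^2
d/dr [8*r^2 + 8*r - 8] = 16*r + 8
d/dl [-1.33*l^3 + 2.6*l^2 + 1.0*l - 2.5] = -3.99*l^2 + 5.2*l + 1.0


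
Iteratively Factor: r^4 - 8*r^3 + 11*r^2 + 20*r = (r - 5)*(r^3 - 3*r^2 - 4*r) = (r - 5)*(r - 4)*(r^2 + r) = r*(r - 5)*(r - 4)*(r + 1)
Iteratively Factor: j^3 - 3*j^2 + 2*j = (j - 1)*(j^2 - 2*j) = (j - 2)*(j - 1)*(j)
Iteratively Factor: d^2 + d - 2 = (d - 1)*(d + 2)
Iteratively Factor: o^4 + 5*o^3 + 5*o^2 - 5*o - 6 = (o + 3)*(o^3 + 2*o^2 - o - 2) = (o - 1)*(o + 3)*(o^2 + 3*o + 2) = (o - 1)*(o + 1)*(o + 3)*(o + 2)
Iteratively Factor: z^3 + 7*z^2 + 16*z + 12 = (z + 2)*(z^2 + 5*z + 6) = (z + 2)*(z + 3)*(z + 2)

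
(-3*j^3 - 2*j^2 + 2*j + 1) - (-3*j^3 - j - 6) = -2*j^2 + 3*j + 7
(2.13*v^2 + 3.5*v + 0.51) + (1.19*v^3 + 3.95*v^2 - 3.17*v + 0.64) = 1.19*v^3 + 6.08*v^2 + 0.33*v + 1.15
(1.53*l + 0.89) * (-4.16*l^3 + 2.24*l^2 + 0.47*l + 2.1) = -6.3648*l^4 - 0.2752*l^3 + 2.7127*l^2 + 3.6313*l + 1.869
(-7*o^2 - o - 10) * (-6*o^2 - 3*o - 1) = 42*o^4 + 27*o^3 + 70*o^2 + 31*o + 10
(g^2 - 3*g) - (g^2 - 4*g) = g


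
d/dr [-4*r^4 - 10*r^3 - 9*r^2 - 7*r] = -16*r^3 - 30*r^2 - 18*r - 7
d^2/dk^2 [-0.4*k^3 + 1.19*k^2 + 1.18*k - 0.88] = 2.38 - 2.4*k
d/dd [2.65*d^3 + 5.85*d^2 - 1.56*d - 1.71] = 7.95*d^2 + 11.7*d - 1.56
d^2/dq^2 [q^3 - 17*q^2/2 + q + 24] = 6*q - 17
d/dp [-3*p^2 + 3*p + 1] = 3 - 6*p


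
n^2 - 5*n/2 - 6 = (n - 4)*(n + 3/2)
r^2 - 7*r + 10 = (r - 5)*(r - 2)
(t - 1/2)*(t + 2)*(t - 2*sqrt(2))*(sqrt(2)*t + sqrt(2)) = sqrt(2)*t^4 - 4*t^3 + 5*sqrt(2)*t^3/2 - 10*t^2 + sqrt(2)*t^2/2 - 2*t - sqrt(2)*t + 4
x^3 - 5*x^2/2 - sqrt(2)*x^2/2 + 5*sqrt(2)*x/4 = x*(x - 5/2)*(x - sqrt(2)/2)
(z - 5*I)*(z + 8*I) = z^2 + 3*I*z + 40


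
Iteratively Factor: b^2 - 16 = (b + 4)*(b - 4)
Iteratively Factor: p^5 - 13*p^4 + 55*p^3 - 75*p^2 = (p - 5)*(p^4 - 8*p^3 + 15*p^2) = (p - 5)*(p - 3)*(p^3 - 5*p^2) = p*(p - 5)*(p - 3)*(p^2 - 5*p) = p*(p - 5)^2*(p - 3)*(p)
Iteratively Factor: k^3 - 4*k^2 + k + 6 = (k - 2)*(k^2 - 2*k - 3) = (k - 2)*(k + 1)*(k - 3)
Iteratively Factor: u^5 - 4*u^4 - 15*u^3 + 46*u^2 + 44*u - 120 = (u + 3)*(u^4 - 7*u^3 + 6*u^2 + 28*u - 40) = (u - 2)*(u + 3)*(u^3 - 5*u^2 - 4*u + 20) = (u - 2)*(u + 2)*(u + 3)*(u^2 - 7*u + 10) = (u - 5)*(u - 2)*(u + 2)*(u + 3)*(u - 2)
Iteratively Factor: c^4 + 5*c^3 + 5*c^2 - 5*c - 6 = (c - 1)*(c^3 + 6*c^2 + 11*c + 6) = (c - 1)*(c + 1)*(c^2 + 5*c + 6) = (c - 1)*(c + 1)*(c + 3)*(c + 2)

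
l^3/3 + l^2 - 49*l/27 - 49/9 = (l/3 + 1)*(l - 7/3)*(l + 7/3)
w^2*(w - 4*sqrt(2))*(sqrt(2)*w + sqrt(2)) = sqrt(2)*w^4 - 8*w^3 + sqrt(2)*w^3 - 8*w^2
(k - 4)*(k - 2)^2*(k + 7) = k^4 - k^3 - 36*k^2 + 124*k - 112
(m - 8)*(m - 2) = m^2 - 10*m + 16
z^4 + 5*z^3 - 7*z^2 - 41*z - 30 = (z - 3)*(z + 1)*(z + 2)*(z + 5)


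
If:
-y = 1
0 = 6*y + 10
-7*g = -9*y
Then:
No Solution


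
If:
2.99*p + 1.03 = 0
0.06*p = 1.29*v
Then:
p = -0.34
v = -0.02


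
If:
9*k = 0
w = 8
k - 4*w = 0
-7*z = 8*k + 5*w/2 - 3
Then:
No Solution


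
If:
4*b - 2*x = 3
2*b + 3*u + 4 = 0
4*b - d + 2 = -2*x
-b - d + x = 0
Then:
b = -1/14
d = -11/7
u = -9/7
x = -23/14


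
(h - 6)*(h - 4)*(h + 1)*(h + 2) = h^4 - 7*h^3 - 4*h^2 + 52*h + 48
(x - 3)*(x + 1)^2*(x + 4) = x^4 + 3*x^3 - 9*x^2 - 23*x - 12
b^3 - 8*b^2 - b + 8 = (b - 8)*(b - 1)*(b + 1)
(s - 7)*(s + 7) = s^2 - 49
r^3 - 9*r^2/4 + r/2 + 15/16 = (r - 3/2)*(r - 5/4)*(r + 1/2)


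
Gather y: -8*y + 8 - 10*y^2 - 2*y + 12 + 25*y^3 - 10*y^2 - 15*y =25*y^3 - 20*y^2 - 25*y + 20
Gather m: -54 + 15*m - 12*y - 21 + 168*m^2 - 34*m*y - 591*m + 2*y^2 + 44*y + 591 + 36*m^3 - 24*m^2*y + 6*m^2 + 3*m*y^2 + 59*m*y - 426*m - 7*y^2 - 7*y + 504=36*m^3 + m^2*(174 - 24*y) + m*(3*y^2 + 25*y - 1002) - 5*y^2 + 25*y + 1020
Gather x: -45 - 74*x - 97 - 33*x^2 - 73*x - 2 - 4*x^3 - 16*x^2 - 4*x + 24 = -4*x^3 - 49*x^2 - 151*x - 120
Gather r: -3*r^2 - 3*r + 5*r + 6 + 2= -3*r^2 + 2*r + 8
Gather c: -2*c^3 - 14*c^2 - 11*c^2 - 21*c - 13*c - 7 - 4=-2*c^3 - 25*c^2 - 34*c - 11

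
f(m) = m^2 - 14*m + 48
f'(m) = 2*m - 14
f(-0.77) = 59.37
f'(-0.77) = -15.54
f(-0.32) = 52.58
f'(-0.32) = -14.64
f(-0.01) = 48.14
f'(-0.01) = -14.02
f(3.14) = 13.90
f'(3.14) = -7.72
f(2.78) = 16.81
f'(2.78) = -8.44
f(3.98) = 8.12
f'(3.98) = -6.04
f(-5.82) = 163.35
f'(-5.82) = -25.64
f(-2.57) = 90.58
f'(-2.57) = -19.14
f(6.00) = 0.00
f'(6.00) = -2.00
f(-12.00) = 360.00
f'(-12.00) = -38.00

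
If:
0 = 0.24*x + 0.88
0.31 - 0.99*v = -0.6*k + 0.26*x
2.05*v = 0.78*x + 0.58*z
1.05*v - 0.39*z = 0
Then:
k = -11.77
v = -5.86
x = -3.67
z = -15.76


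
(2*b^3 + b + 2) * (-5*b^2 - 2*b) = -10*b^5 - 4*b^4 - 5*b^3 - 12*b^2 - 4*b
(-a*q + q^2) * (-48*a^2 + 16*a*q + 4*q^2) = 48*a^3*q - 64*a^2*q^2 + 12*a*q^3 + 4*q^4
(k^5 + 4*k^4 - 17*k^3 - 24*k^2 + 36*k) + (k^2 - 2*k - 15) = k^5 + 4*k^4 - 17*k^3 - 23*k^2 + 34*k - 15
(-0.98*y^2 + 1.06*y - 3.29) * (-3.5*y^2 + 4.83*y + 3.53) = 3.43*y^4 - 8.4434*y^3 + 13.1754*y^2 - 12.1489*y - 11.6137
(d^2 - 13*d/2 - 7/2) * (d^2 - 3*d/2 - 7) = d^4 - 8*d^3 - 3*d^2/4 + 203*d/4 + 49/2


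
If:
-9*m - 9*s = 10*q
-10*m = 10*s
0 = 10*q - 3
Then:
No Solution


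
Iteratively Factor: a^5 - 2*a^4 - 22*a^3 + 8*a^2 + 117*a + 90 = (a + 3)*(a^4 - 5*a^3 - 7*a^2 + 29*a + 30) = (a - 5)*(a + 3)*(a^3 - 7*a - 6) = (a - 5)*(a + 1)*(a + 3)*(a^2 - a - 6) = (a - 5)*(a + 1)*(a + 2)*(a + 3)*(a - 3)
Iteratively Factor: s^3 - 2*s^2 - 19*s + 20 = (s + 4)*(s^2 - 6*s + 5) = (s - 1)*(s + 4)*(s - 5)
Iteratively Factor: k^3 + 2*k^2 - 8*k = (k + 4)*(k^2 - 2*k) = (k - 2)*(k + 4)*(k)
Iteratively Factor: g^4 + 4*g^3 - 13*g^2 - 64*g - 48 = (g + 3)*(g^3 + g^2 - 16*g - 16) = (g + 1)*(g + 3)*(g^2 - 16) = (g + 1)*(g + 3)*(g + 4)*(g - 4)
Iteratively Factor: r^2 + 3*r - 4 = (r + 4)*(r - 1)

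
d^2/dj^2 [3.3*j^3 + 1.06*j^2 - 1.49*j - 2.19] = 19.8*j + 2.12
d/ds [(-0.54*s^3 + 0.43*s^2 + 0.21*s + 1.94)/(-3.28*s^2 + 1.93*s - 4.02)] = (1.7712*s^4 - 2.0844*s^3 + 8.0311*s^2 + 9.2692*s - 4.5884)/(10.7584*s^4 - 12.6608*s^3 + 30.0961*s^2 - 15.5172*s + 16.1604)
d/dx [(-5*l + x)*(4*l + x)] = -l + 2*x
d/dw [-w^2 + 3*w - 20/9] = 3 - 2*w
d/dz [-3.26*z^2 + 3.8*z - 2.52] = 3.8 - 6.52*z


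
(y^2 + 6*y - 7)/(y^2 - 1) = (y + 7)/(y + 1)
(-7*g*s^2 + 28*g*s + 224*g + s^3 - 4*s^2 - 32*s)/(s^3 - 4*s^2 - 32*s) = (-7*g + s)/s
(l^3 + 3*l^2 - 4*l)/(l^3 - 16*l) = (l - 1)/(l - 4)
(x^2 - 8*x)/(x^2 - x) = (x - 8)/(x - 1)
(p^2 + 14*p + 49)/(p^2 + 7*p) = (p + 7)/p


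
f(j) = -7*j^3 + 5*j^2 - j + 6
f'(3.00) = -160.00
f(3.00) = -141.00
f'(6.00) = -697.00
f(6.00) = -1332.00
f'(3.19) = -182.80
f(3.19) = -173.54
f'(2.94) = -153.12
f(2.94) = -131.61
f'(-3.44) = -283.91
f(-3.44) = 353.56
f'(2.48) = -105.36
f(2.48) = -72.50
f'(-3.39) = -276.23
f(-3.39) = 339.56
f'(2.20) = -80.64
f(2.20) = -46.54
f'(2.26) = -85.66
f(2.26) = -51.52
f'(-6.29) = -894.75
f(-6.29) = 1952.12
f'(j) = -21*j^2 + 10*j - 1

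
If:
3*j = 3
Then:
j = 1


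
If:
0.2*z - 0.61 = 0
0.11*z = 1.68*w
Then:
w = 0.20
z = 3.05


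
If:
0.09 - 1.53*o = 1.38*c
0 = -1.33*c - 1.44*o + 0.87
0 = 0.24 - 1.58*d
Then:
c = 25.19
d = 0.15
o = -22.66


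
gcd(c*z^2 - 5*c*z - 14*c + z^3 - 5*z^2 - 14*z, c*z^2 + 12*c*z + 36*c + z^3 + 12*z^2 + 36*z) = c + z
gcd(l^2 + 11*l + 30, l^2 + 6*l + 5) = l + 5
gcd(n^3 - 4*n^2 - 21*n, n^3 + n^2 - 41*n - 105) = n^2 - 4*n - 21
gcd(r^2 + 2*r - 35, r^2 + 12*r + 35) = r + 7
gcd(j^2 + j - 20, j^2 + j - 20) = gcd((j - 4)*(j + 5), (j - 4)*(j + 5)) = j^2 + j - 20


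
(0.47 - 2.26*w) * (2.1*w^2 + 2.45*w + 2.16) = -4.746*w^3 - 4.55*w^2 - 3.7301*w + 1.0152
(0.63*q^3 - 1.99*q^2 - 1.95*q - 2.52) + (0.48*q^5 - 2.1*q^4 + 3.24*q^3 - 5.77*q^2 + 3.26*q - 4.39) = 0.48*q^5 - 2.1*q^4 + 3.87*q^3 - 7.76*q^2 + 1.31*q - 6.91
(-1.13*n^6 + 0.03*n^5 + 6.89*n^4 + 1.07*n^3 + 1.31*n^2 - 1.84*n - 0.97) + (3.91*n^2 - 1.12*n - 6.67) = -1.13*n^6 + 0.03*n^5 + 6.89*n^4 + 1.07*n^3 + 5.22*n^2 - 2.96*n - 7.64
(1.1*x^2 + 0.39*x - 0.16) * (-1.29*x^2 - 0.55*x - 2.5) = -1.419*x^4 - 1.1081*x^3 - 2.7581*x^2 - 0.887*x + 0.4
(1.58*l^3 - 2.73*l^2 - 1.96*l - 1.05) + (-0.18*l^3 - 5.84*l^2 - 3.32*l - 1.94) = 1.4*l^3 - 8.57*l^2 - 5.28*l - 2.99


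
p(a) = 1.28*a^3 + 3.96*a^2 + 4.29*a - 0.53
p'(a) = 3.84*a^2 + 7.92*a + 4.29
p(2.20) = 41.70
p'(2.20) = 40.30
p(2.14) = 39.33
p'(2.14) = 38.82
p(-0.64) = -1.99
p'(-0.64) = 0.79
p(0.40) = 1.90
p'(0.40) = 8.07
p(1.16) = 11.77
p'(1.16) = 18.64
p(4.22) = 184.29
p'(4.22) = 106.10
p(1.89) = 30.37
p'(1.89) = 32.98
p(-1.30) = -2.23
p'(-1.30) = 0.48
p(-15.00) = -3493.88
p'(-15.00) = 749.49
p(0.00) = -0.53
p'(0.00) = 4.29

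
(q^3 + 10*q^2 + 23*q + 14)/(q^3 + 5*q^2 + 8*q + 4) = (q + 7)/(q + 2)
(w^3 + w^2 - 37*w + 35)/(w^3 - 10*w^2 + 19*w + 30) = (w^2 + 6*w - 7)/(w^2 - 5*w - 6)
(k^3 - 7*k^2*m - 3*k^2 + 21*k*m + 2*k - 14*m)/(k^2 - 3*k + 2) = k - 7*m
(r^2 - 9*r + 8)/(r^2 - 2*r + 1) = (r - 8)/(r - 1)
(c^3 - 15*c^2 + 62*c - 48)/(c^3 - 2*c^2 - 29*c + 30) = (c - 8)/(c + 5)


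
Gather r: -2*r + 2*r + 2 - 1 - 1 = 0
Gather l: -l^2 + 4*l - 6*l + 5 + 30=-l^2 - 2*l + 35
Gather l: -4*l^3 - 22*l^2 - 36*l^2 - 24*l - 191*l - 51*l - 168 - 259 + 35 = -4*l^3 - 58*l^2 - 266*l - 392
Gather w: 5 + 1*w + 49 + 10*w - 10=11*w + 44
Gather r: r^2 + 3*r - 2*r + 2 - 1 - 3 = r^2 + r - 2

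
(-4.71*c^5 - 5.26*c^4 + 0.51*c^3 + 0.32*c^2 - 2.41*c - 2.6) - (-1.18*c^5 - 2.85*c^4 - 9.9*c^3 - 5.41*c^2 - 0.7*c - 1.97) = -3.53*c^5 - 2.41*c^4 + 10.41*c^3 + 5.73*c^2 - 1.71*c - 0.63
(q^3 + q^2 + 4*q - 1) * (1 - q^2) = -q^5 - q^4 - 3*q^3 + 2*q^2 + 4*q - 1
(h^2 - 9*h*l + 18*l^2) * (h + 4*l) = h^3 - 5*h^2*l - 18*h*l^2 + 72*l^3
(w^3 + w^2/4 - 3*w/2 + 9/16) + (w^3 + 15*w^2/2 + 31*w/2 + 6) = 2*w^3 + 31*w^2/4 + 14*w + 105/16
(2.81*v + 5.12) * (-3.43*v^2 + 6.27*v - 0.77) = -9.6383*v^3 + 0.0570999999999984*v^2 + 29.9387*v - 3.9424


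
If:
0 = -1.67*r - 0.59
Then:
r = -0.35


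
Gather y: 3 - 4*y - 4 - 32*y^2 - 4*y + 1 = -32*y^2 - 8*y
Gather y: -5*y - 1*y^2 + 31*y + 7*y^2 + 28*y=6*y^2 + 54*y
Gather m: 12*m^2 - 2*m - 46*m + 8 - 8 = 12*m^2 - 48*m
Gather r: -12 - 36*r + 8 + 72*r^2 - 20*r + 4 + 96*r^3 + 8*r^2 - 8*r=96*r^3 + 80*r^2 - 64*r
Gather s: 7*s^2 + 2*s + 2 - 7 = 7*s^2 + 2*s - 5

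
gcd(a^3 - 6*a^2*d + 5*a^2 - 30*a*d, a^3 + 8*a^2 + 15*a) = a^2 + 5*a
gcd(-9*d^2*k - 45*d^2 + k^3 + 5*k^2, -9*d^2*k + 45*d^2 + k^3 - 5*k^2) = 9*d^2 - k^2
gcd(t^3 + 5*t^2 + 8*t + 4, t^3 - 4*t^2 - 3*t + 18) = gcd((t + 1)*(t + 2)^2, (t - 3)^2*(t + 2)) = t + 2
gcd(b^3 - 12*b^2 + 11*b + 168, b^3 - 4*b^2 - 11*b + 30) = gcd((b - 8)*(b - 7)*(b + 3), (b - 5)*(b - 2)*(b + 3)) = b + 3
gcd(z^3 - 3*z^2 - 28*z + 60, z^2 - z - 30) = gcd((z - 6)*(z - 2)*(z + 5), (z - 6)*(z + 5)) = z^2 - z - 30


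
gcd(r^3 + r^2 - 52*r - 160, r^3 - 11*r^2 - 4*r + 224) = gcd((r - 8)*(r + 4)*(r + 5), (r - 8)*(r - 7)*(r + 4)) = r^2 - 4*r - 32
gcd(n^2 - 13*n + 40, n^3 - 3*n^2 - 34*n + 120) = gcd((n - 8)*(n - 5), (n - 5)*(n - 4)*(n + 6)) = n - 5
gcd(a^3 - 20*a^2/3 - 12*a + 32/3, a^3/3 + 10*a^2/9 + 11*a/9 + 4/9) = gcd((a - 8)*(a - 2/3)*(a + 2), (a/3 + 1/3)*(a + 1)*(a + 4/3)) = 1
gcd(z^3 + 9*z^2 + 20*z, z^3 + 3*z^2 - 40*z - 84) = 1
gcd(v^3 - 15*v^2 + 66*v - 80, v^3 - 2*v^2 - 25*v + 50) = v^2 - 7*v + 10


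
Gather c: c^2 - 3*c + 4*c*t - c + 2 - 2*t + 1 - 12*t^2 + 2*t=c^2 + c*(4*t - 4) - 12*t^2 + 3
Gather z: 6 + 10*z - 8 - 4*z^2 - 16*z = -4*z^2 - 6*z - 2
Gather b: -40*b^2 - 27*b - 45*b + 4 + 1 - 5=-40*b^2 - 72*b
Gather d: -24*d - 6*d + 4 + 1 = 5 - 30*d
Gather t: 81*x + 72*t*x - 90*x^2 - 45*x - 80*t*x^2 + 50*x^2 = t*(-80*x^2 + 72*x) - 40*x^2 + 36*x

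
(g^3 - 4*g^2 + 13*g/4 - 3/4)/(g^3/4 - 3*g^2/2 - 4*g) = (-4*g^3 + 16*g^2 - 13*g + 3)/(g*(-g^2 + 6*g + 16))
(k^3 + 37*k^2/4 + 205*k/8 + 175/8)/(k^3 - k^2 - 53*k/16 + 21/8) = 2*(2*k^2 + 15*k + 25)/(4*k^2 - 11*k + 6)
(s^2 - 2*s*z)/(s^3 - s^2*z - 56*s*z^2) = (-s + 2*z)/(-s^2 + s*z + 56*z^2)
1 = 1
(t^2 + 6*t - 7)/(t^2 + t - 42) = (t - 1)/(t - 6)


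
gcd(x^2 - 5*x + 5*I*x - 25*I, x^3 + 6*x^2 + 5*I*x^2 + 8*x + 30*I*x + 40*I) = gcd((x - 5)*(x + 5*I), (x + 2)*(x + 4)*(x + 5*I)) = x + 5*I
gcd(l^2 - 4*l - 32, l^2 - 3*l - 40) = l - 8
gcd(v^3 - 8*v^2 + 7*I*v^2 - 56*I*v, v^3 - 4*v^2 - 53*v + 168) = v - 8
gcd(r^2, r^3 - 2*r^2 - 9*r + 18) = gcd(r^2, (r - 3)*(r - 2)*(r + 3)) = 1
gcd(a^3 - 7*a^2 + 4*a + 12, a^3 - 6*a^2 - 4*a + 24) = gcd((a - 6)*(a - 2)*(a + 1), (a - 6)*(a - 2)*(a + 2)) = a^2 - 8*a + 12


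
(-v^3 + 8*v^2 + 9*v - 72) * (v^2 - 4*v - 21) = -v^5 + 12*v^4 - 2*v^3 - 276*v^2 + 99*v + 1512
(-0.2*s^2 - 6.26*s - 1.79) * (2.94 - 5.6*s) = 1.12*s^3 + 34.468*s^2 - 8.3804*s - 5.2626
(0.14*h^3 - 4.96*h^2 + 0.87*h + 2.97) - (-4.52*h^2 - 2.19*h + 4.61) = 0.14*h^3 - 0.44*h^2 + 3.06*h - 1.64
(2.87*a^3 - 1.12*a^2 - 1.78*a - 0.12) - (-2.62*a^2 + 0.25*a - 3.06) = 2.87*a^3 + 1.5*a^2 - 2.03*a + 2.94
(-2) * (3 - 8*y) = 16*y - 6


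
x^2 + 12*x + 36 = (x + 6)^2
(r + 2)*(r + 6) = r^2 + 8*r + 12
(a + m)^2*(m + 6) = a^2*m + 6*a^2 + 2*a*m^2 + 12*a*m + m^3 + 6*m^2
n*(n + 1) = n^2 + n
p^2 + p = p*(p + 1)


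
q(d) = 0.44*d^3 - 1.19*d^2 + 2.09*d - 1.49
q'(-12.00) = 220.73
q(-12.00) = -958.25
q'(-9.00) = 130.43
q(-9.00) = -437.45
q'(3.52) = 10.07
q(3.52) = 10.31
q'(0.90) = 1.02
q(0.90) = -0.25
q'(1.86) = 2.23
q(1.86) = 1.11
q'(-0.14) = 2.45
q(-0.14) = -1.81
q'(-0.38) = 3.19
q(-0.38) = -2.48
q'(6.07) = 36.28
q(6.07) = 65.76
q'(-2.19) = 13.63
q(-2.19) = -16.40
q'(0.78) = 1.04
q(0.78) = -0.37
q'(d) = 1.32*d^2 - 2.38*d + 2.09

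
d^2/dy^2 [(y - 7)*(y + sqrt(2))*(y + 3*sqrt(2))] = 6*y - 14 + 8*sqrt(2)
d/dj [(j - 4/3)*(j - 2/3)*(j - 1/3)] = 3*j^2 - 14*j/3 + 14/9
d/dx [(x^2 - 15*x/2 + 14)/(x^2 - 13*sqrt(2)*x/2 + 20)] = ((4*x - 15)*(2*x^2 - 13*sqrt(2)*x + 40) - (4*x - 13*sqrt(2))*(2*x^2 - 15*x + 28))/(2*x^2 - 13*sqrt(2)*x + 40)^2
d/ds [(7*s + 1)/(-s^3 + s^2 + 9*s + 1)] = (-7*s^3 + 7*s^2 + 63*s - (7*s + 1)*(-3*s^2 + 2*s + 9) + 7)/(-s^3 + s^2 + 9*s + 1)^2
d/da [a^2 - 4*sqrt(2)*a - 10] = 2*a - 4*sqrt(2)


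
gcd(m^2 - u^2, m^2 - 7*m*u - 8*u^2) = m + u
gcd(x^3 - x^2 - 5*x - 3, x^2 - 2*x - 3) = x^2 - 2*x - 3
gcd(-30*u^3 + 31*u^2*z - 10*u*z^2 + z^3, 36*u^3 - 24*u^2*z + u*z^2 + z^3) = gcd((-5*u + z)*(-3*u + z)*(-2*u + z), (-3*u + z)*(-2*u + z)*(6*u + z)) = 6*u^2 - 5*u*z + z^2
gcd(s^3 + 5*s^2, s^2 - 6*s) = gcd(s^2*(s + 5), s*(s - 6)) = s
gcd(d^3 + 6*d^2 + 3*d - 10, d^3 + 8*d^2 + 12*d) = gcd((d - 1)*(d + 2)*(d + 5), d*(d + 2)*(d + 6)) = d + 2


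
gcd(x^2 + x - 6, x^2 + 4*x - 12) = x - 2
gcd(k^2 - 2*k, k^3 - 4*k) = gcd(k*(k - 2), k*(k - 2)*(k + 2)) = k^2 - 2*k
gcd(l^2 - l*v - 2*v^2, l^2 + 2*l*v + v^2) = l + v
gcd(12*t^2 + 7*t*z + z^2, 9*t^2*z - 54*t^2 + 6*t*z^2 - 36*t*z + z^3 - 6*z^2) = 3*t + z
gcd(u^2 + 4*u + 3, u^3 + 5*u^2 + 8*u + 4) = u + 1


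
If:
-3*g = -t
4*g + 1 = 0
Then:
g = -1/4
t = -3/4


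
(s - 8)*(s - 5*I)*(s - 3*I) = s^3 - 8*s^2 - 8*I*s^2 - 15*s + 64*I*s + 120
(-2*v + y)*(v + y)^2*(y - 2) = -2*v^3*y + 4*v^3 - 3*v^2*y^2 + 6*v^2*y + y^4 - 2*y^3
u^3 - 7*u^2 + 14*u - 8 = (u - 4)*(u - 2)*(u - 1)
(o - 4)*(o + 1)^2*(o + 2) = o^4 - 11*o^2 - 18*o - 8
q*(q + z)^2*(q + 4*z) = q^4 + 6*q^3*z + 9*q^2*z^2 + 4*q*z^3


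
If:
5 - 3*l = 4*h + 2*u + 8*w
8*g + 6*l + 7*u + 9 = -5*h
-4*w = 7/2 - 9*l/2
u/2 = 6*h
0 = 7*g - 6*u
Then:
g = -360/367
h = -35/367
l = 1346/1101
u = -420/367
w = 1469/2936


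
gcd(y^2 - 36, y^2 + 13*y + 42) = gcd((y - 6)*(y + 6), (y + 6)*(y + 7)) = y + 6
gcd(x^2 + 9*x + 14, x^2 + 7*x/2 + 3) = x + 2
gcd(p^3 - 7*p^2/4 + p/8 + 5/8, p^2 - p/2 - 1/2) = p^2 - p/2 - 1/2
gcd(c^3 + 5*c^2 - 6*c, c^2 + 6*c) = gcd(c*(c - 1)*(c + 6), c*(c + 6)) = c^2 + 6*c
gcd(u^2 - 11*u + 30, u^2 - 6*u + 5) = u - 5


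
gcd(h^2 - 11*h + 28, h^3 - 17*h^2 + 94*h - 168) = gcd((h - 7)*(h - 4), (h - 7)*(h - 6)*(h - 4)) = h^2 - 11*h + 28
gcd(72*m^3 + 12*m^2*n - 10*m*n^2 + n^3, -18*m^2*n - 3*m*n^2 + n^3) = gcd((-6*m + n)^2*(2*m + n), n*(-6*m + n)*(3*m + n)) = 6*m - n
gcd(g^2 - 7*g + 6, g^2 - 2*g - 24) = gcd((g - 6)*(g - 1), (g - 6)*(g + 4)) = g - 6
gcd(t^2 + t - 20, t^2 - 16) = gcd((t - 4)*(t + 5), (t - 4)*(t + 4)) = t - 4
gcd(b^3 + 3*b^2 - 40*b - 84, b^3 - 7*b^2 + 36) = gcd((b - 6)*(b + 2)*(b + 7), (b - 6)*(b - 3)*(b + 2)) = b^2 - 4*b - 12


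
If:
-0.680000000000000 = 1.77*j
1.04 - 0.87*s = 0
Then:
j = -0.38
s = 1.20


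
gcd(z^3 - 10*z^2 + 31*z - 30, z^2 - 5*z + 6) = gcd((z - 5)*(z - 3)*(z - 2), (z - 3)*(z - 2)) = z^2 - 5*z + 6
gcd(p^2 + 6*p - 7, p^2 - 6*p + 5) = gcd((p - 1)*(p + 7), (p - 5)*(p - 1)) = p - 1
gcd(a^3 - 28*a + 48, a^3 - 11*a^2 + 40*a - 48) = a - 4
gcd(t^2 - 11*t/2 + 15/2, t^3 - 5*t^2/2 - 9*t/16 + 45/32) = t - 5/2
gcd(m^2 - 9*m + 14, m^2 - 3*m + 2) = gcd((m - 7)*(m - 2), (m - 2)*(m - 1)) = m - 2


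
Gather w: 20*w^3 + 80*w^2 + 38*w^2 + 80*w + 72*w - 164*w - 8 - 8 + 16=20*w^3 + 118*w^2 - 12*w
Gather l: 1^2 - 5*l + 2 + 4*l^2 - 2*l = 4*l^2 - 7*l + 3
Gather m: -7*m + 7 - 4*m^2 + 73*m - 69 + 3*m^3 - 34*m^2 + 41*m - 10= 3*m^3 - 38*m^2 + 107*m - 72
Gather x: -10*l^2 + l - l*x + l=-10*l^2 - l*x + 2*l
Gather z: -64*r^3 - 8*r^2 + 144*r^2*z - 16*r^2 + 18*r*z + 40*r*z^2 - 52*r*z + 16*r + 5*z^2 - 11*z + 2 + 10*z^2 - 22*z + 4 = -64*r^3 - 24*r^2 + 16*r + z^2*(40*r + 15) + z*(144*r^2 - 34*r - 33) + 6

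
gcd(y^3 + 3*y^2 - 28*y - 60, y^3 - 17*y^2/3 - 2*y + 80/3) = y^2 - 3*y - 10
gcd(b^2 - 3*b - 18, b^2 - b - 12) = b + 3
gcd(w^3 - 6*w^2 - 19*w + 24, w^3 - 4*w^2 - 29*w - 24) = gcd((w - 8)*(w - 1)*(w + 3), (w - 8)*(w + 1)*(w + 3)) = w^2 - 5*w - 24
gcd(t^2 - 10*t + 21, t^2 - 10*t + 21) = t^2 - 10*t + 21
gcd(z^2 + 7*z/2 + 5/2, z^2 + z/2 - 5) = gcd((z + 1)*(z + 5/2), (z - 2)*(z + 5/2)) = z + 5/2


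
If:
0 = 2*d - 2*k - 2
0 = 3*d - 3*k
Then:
No Solution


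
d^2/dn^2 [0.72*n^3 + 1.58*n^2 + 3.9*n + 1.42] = 4.32*n + 3.16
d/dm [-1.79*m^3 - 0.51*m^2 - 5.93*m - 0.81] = -5.37*m^2 - 1.02*m - 5.93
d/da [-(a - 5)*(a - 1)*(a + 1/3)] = -3*a^2 + 34*a/3 - 3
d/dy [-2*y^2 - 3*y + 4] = -4*y - 3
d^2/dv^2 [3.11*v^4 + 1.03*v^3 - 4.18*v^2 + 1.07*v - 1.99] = 37.32*v^2 + 6.18*v - 8.36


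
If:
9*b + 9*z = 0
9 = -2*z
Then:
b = 9/2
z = -9/2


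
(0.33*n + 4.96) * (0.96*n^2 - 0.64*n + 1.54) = 0.3168*n^3 + 4.5504*n^2 - 2.6662*n + 7.6384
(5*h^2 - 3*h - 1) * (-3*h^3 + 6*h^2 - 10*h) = -15*h^5 + 39*h^4 - 65*h^3 + 24*h^2 + 10*h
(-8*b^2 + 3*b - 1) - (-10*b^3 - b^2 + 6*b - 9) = 10*b^3 - 7*b^2 - 3*b + 8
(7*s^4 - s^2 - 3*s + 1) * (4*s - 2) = 28*s^5 - 14*s^4 - 4*s^3 - 10*s^2 + 10*s - 2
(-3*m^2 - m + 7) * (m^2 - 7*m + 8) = -3*m^4 + 20*m^3 - 10*m^2 - 57*m + 56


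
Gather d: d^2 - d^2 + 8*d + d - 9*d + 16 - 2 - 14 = 0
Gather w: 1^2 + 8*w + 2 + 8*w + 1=16*w + 4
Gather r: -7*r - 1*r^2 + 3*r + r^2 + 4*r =0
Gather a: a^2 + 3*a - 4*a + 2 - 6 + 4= a^2 - a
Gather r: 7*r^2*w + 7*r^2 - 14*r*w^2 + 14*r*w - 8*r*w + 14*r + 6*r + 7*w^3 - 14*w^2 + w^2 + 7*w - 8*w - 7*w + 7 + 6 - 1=r^2*(7*w + 7) + r*(-14*w^2 + 6*w + 20) + 7*w^3 - 13*w^2 - 8*w + 12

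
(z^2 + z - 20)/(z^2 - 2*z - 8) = (z + 5)/(z + 2)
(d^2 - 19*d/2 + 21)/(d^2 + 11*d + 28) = (d^2 - 19*d/2 + 21)/(d^2 + 11*d + 28)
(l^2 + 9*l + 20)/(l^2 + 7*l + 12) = (l + 5)/(l + 3)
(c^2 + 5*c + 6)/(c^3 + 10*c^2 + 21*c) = (c + 2)/(c*(c + 7))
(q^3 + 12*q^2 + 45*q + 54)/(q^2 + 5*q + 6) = (q^2 + 9*q + 18)/(q + 2)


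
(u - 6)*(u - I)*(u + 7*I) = u^3 - 6*u^2 + 6*I*u^2 + 7*u - 36*I*u - 42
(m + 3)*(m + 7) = m^2 + 10*m + 21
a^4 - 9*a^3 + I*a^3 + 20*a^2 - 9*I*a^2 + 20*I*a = a*(a - 5)*(a - 4)*(a + I)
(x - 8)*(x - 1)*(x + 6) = x^3 - 3*x^2 - 46*x + 48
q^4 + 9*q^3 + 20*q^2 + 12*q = q*(q + 1)*(q + 2)*(q + 6)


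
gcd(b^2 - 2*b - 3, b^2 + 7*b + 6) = b + 1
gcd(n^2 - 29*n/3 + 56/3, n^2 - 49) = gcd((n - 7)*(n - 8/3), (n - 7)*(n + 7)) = n - 7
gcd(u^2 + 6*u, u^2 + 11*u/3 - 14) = u + 6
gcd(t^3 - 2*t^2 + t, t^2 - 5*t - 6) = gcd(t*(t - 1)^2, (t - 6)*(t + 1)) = 1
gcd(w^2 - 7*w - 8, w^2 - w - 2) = w + 1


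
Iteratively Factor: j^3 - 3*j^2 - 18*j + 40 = (j + 4)*(j^2 - 7*j + 10) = (j - 2)*(j + 4)*(j - 5)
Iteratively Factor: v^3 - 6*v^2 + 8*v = (v - 4)*(v^2 - 2*v) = (v - 4)*(v - 2)*(v)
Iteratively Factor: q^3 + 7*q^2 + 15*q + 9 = (q + 3)*(q^2 + 4*q + 3) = (q + 3)^2*(q + 1)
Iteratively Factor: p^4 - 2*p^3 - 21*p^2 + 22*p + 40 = (p + 4)*(p^3 - 6*p^2 + 3*p + 10) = (p - 2)*(p + 4)*(p^2 - 4*p - 5) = (p - 5)*(p - 2)*(p + 4)*(p + 1)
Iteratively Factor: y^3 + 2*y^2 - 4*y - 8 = (y - 2)*(y^2 + 4*y + 4) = (y - 2)*(y + 2)*(y + 2)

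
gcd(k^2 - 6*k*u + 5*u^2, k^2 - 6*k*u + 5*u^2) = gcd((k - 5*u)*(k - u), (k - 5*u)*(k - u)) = k^2 - 6*k*u + 5*u^2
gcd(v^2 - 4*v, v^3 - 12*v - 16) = v - 4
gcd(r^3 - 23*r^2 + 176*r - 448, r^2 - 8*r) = r - 8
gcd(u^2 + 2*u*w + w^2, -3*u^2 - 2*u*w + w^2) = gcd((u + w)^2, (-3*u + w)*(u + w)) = u + w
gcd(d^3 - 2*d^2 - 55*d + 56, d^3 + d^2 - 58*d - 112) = d^2 - d - 56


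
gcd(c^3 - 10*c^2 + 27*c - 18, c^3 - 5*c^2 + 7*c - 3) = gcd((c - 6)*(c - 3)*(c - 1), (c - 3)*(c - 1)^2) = c^2 - 4*c + 3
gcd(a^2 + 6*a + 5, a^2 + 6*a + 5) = a^2 + 6*a + 5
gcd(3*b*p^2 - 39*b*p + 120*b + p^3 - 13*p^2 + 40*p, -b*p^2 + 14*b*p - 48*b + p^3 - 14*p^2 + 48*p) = p - 8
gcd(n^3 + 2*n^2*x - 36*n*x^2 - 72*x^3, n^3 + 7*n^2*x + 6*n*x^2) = n + 6*x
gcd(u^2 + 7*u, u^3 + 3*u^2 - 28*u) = u^2 + 7*u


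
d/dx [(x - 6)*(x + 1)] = 2*x - 5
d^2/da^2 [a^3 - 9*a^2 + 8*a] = 6*a - 18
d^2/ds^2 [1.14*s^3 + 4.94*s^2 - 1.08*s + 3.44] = 6.84*s + 9.88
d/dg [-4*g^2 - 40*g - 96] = -8*g - 40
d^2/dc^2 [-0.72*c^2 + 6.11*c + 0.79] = -1.44000000000000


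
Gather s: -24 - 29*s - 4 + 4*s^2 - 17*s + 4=4*s^2 - 46*s - 24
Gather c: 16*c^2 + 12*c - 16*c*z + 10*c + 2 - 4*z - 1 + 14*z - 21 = 16*c^2 + c*(22 - 16*z) + 10*z - 20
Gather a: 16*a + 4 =16*a + 4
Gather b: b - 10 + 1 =b - 9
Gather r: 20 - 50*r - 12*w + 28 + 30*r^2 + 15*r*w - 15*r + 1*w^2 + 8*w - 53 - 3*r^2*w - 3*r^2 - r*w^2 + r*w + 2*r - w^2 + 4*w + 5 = r^2*(27 - 3*w) + r*(-w^2 + 16*w - 63)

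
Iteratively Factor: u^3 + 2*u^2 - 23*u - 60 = (u + 3)*(u^2 - u - 20) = (u + 3)*(u + 4)*(u - 5)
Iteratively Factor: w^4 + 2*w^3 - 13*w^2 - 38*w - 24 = (w + 2)*(w^3 - 13*w - 12) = (w + 2)*(w + 3)*(w^2 - 3*w - 4) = (w - 4)*(w + 2)*(w + 3)*(w + 1)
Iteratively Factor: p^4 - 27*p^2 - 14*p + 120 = (p + 4)*(p^3 - 4*p^2 - 11*p + 30) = (p + 3)*(p + 4)*(p^2 - 7*p + 10) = (p - 5)*(p + 3)*(p + 4)*(p - 2)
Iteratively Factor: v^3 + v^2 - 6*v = (v)*(v^2 + v - 6) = v*(v + 3)*(v - 2)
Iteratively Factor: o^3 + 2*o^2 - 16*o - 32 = (o + 2)*(o^2 - 16) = (o - 4)*(o + 2)*(o + 4)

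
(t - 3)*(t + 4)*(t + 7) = t^3 + 8*t^2 - 5*t - 84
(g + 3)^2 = g^2 + 6*g + 9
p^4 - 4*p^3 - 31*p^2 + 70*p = p*(p - 7)*(p - 2)*(p + 5)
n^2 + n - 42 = (n - 6)*(n + 7)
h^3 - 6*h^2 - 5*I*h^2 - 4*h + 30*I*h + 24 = (h - 6)*(h - 4*I)*(h - I)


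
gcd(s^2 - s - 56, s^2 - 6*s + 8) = 1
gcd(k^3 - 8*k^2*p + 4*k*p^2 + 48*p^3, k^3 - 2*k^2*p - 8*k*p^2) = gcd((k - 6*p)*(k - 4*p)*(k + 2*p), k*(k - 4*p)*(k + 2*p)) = -k^2 + 2*k*p + 8*p^2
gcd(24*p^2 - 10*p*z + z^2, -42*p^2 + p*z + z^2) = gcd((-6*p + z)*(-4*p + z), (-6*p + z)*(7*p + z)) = -6*p + z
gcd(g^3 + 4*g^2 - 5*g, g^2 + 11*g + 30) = g + 5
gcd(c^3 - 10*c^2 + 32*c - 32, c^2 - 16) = c - 4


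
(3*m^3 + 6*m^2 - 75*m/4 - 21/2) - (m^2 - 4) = 3*m^3 + 5*m^2 - 75*m/4 - 13/2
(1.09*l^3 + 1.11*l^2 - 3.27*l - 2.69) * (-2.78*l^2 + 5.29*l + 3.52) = -3.0302*l^5 + 2.6803*l^4 + 18.7993*l^3 - 5.9129*l^2 - 25.7405*l - 9.4688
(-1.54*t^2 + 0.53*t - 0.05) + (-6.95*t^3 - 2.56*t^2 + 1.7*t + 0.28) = -6.95*t^3 - 4.1*t^2 + 2.23*t + 0.23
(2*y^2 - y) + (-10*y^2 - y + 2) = -8*y^2 - 2*y + 2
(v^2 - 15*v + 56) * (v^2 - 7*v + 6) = v^4 - 22*v^3 + 167*v^2 - 482*v + 336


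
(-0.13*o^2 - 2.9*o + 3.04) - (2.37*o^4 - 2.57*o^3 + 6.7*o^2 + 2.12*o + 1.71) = -2.37*o^4 + 2.57*o^3 - 6.83*o^2 - 5.02*o + 1.33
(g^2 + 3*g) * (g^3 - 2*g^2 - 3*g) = g^5 + g^4 - 9*g^3 - 9*g^2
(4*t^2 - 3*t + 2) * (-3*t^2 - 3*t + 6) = -12*t^4 - 3*t^3 + 27*t^2 - 24*t + 12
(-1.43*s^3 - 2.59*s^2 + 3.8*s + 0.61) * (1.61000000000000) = -2.3023*s^3 - 4.1699*s^2 + 6.118*s + 0.9821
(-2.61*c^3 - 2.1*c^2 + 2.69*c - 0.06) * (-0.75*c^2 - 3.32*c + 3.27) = 1.9575*c^5 + 10.2402*c^4 - 3.5802*c^3 - 15.7528*c^2 + 8.9955*c - 0.1962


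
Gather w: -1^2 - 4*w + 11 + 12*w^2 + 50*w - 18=12*w^2 + 46*w - 8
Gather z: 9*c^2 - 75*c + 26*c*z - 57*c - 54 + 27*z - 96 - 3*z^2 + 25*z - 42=9*c^2 - 132*c - 3*z^2 + z*(26*c + 52) - 192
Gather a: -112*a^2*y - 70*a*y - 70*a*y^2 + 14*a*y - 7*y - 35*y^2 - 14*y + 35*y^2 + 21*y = -112*a^2*y + a*(-70*y^2 - 56*y)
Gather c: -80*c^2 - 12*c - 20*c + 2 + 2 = -80*c^2 - 32*c + 4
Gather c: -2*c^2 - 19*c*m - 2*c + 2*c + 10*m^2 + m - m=-2*c^2 - 19*c*m + 10*m^2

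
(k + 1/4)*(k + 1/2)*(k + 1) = k^3 + 7*k^2/4 + 7*k/8 + 1/8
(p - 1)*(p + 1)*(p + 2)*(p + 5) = p^4 + 7*p^3 + 9*p^2 - 7*p - 10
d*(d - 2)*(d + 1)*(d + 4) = d^4 + 3*d^3 - 6*d^2 - 8*d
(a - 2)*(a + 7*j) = a^2 + 7*a*j - 2*a - 14*j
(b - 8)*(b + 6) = b^2 - 2*b - 48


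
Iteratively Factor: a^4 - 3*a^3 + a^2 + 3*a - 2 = (a - 1)*(a^3 - 2*a^2 - a + 2) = (a - 1)*(a + 1)*(a^2 - 3*a + 2) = (a - 1)^2*(a + 1)*(a - 2)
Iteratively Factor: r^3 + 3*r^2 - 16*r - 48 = (r + 3)*(r^2 - 16) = (r + 3)*(r + 4)*(r - 4)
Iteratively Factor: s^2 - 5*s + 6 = (s - 3)*(s - 2)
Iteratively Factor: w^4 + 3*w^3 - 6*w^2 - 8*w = (w + 1)*(w^3 + 2*w^2 - 8*w) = (w - 2)*(w + 1)*(w^2 + 4*w) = w*(w - 2)*(w + 1)*(w + 4)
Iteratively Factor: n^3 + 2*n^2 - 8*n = (n)*(n^2 + 2*n - 8) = n*(n + 4)*(n - 2)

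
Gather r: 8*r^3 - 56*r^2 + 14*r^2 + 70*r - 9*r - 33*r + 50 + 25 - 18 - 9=8*r^3 - 42*r^2 + 28*r + 48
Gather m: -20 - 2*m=-2*m - 20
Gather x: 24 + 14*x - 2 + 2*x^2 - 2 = 2*x^2 + 14*x + 20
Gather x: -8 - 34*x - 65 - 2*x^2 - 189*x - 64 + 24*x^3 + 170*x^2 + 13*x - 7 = 24*x^3 + 168*x^2 - 210*x - 144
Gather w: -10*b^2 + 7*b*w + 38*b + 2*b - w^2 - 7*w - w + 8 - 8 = -10*b^2 + 40*b - w^2 + w*(7*b - 8)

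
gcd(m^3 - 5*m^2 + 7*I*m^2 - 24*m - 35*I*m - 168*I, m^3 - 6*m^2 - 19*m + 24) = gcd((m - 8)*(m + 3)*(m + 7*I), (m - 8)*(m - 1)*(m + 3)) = m^2 - 5*m - 24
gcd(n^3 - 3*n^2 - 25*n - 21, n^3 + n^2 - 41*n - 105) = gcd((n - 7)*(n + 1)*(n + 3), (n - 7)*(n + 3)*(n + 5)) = n^2 - 4*n - 21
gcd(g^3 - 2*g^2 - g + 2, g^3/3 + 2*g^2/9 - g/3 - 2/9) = g^2 - 1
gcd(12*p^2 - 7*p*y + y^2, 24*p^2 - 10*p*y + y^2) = -4*p + y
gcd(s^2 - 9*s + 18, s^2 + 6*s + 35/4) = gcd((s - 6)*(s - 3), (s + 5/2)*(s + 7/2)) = 1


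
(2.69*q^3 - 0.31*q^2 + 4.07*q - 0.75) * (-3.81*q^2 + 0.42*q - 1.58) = -10.2489*q^5 + 2.3109*q^4 - 19.8871*q^3 + 5.0567*q^2 - 6.7456*q + 1.185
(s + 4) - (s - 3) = 7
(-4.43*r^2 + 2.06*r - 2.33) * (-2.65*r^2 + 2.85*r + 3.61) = 11.7395*r^4 - 18.0845*r^3 - 3.9468*r^2 + 0.7961*r - 8.4113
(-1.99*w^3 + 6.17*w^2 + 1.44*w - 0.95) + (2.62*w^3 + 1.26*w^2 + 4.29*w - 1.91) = 0.63*w^3 + 7.43*w^2 + 5.73*w - 2.86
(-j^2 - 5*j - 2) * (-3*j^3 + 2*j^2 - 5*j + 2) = 3*j^5 + 13*j^4 + j^3 + 19*j^2 - 4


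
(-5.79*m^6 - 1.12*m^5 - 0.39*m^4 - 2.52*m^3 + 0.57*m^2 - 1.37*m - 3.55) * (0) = 0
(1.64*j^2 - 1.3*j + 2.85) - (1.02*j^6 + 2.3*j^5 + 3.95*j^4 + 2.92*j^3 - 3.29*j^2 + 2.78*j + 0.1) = -1.02*j^6 - 2.3*j^5 - 3.95*j^4 - 2.92*j^3 + 4.93*j^2 - 4.08*j + 2.75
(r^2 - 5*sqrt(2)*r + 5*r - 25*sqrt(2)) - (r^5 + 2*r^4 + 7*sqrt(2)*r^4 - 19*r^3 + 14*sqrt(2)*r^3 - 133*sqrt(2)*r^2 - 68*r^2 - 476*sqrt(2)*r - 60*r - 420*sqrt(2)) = -r^5 - 7*sqrt(2)*r^4 - 2*r^4 - 14*sqrt(2)*r^3 + 19*r^3 + 69*r^2 + 133*sqrt(2)*r^2 + 65*r + 471*sqrt(2)*r + 395*sqrt(2)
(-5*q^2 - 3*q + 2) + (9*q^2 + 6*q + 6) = 4*q^2 + 3*q + 8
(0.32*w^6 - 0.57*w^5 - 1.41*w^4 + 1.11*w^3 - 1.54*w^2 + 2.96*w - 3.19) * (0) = 0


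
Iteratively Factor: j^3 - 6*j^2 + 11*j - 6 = (j - 1)*(j^2 - 5*j + 6) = (j - 3)*(j - 1)*(j - 2)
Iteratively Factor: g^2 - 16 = (g - 4)*(g + 4)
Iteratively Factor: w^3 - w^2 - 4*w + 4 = (w + 2)*(w^2 - 3*w + 2) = (w - 2)*(w + 2)*(w - 1)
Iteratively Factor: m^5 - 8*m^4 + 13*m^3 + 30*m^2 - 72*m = (m + 2)*(m^4 - 10*m^3 + 33*m^2 - 36*m) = m*(m + 2)*(m^3 - 10*m^2 + 33*m - 36) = m*(m - 3)*(m + 2)*(m^2 - 7*m + 12) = m*(m - 4)*(m - 3)*(m + 2)*(m - 3)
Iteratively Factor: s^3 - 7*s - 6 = (s - 3)*(s^2 + 3*s + 2) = (s - 3)*(s + 2)*(s + 1)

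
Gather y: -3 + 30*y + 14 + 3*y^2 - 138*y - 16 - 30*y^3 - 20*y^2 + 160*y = -30*y^3 - 17*y^2 + 52*y - 5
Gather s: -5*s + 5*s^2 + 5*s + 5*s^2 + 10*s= 10*s^2 + 10*s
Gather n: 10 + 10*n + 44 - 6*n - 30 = 4*n + 24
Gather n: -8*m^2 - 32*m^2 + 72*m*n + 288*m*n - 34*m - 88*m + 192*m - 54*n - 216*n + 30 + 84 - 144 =-40*m^2 + 70*m + n*(360*m - 270) - 30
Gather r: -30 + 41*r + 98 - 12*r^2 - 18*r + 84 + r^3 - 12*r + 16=r^3 - 12*r^2 + 11*r + 168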